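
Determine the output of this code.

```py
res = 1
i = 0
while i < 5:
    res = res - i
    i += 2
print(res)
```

i=0: res = 1-0 = 1
i=2: res = 1-2 = -1
i=4: res = (-1)-4 = -5

-5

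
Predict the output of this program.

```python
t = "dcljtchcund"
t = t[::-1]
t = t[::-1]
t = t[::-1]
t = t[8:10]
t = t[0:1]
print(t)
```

l

reverse → 'dnuchctjlcd'
reverse → 'dcljtchcund'
reverse → 'dnuchctjlcd'
slice [8:10] → 'lc'
slice [0:1] → 'l'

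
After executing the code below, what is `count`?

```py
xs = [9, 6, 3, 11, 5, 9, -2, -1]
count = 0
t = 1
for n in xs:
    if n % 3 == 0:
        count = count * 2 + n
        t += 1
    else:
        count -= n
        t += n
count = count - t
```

n=9: %3==0, count = 0*2+9 = 9; t=2
n=6: %3==0, count = 9*2+6 = 24; t=3
n=3: %3==0, count = 24*2+3 = 51; t=4
n=11: not %3==0, count = 51-11 = 40; t=15
n=5: not %3==0, count = 40-5 = 35; t=20
n=9: %3==0, count = 35*2+9 = 79; t=21
n=-2: not %3==0, count = 79-(-2) = 81; t=19
n=-1: not %3==0, count = 81-(-1) = 82; t=18
count-t = 82-18 = 64

64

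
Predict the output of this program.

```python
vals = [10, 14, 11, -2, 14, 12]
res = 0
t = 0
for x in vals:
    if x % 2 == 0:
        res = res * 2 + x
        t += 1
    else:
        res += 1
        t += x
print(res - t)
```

296

x=10: even, res = 0*2+10 = 10; t=1
x=14: even, res = 10*2+14 = 34; t=2
x=11: not even, res = 34+1 = 35; t=13
x=-2: even, res = 35*2+(-2) = 68; t=14
x=14: even, res = 68*2+14 = 150; t=15
x=12: even, res = 150*2+12 = 312; t=16
res-t = 312-16 = 296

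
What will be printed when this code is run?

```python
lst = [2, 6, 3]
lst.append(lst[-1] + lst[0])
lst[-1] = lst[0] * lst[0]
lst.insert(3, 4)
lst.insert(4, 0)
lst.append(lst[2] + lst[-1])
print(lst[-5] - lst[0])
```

1

append lst[-1]+lst[0] = 3+2 = 5 → [2, 6, 3, 5]
lst[-1] = lst[0]*lst[0] = 2*2 = 4 → [2, 6, 3, 4]
insert 4 at 3 → [2, 6, 3, 4, 4]
insert 0 at 4 → [2, 6, 3, 4, 0, 4]
append lst[2]+lst[-1] = 3+4 = 7 → [2, 6, 3, 4, 0, 4, 7]
lst[-5]-lst[0] = 3-2 = 1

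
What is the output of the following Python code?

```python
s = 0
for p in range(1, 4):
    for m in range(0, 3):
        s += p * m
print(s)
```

p=1,m=0: s = 0+0 = 0
p=1,m=1: s = 0+1 = 1
p=1,m=2: s = 1+2 = 3
p=2,m=0: s = 3+0 = 3
p=2,m=1: s = 3+2 = 5
p=2,m=2: s = 5+4 = 9
p=3,m=0: s = 9+0 = 9
p=3,m=1: s = 9+3 = 12
p=3,m=2: s = 12+6 = 18

18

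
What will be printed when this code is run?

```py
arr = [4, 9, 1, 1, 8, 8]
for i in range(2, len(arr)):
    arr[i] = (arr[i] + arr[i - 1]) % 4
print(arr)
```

[4, 9, 2, 3, 3, 3]

i=2: arr[2] = (1+9)%4 = 2 → [4, 9, 2, 1, 8, 8]
i=3: arr[3] = (1+2)%4 = 3 → [4, 9, 2, 3, 8, 8]
i=4: arr[4] = (8+3)%4 = 3 → [4, 9, 2, 3, 3, 8]
i=5: arr[5] = (8+3)%4 = 3 → [4, 9, 2, 3, 3, 3]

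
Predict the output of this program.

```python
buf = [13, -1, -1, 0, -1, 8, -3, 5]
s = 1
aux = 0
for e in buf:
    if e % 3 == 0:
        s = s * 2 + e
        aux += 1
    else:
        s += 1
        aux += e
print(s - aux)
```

-7

e=13: not %3==0, s = 1+1 = 2; aux=13
e=-1: not %3==0, s = 2+1 = 3; aux=12
e=-1: not %3==0, s = 3+1 = 4; aux=11
e=0: %3==0, s = 4*2+0 = 8; aux=12
e=-1: not %3==0, s = 8+1 = 9; aux=11
e=8: not %3==0, s = 9+1 = 10; aux=19
e=-3: %3==0, s = 10*2+(-3) = 17; aux=20
e=5: not %3==0, s = 17+1 = 18; aux=25
s-aux = 18-25 = -7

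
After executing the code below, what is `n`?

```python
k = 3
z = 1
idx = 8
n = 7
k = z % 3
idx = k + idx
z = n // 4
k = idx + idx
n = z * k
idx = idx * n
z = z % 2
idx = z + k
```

18

k = 1%3 = 1
idx = 1+8 = 9
z = 7//4 = 1
k = 9+9 = 18
n = 1*18 = 18
idx = 9*18 = 162
z = 1%2 = 1
idx = 1+18 = 19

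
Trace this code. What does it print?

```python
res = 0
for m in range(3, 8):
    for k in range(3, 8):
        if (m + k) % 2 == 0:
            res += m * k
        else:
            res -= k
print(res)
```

265

m=3,k=3: even sum, res = 0+9 = 9
m=3,k=4: odd sum, res = 9-4 = 5
m=3,k=5: even sum, res = 5+15 = 20
m=3,k=6: odd sum, res = 20-6 = 14
m=3,k=7: even sum, res = 14+21 = 35
m=4,k=3: odd sum, res = 35-3 = 32
m=4,k=4: even sum, res = 32+16 = 48
m=4,k=5: odd sum, res = 48-5 = 43
m=4,k=6: even sum, res = 43+24 = 67
m=4,k=7: odd sum, res = 67-7 = 60
m=5,k=3: even sum, res = 60+15 = 75
m=5,k=4: odd sum, res = 75-4 = 71
m=5,k=5: even sum, res = 71+25 = 96
m=5,k=6: odd sum, res = 96-6 = 90
m=5,k=7: even sum, res = 90+35 = 125
m=6,k=3: odd sum, res = 125-3 = 122
m=6,k=4: even sum, res = 122+24 = 146
m=6,k=5: odd sum, res = 146-5 = 141
m=6,k=6: even sum, res = 141+36 = 177
m=6,k=7: odd sum, res = 177-7 = 170
m=7,k=3: even sum, res = 170+21 = 191
m=7,k=4: odd sum, res = 191-4 = 187
m=7,k=5: even sum, res = 187+35 = 222
m=7,k=6: odd sum, res = 222-6 = 216
m=7,k=7: even sum, res = 216+49 = 265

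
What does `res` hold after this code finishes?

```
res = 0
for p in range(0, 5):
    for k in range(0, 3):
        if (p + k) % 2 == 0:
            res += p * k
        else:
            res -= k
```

p=0,k=0: even sum, res = 0+0 = 0
p=0,k=1: odd sum, res = 0-1 = -1
p=0,k=2: even sum, res = (-1)+0 = -1
p=1,k=0: odd sum, res = (-1)-0 = -1
p=1,k=1: even sum, res = (-1)+1 = 0
p=1,k=2: odd sum, res = 0-2 = -2
p=2,k=0: even sum, res = (-2)+0 = -2
p=2,k=1: odd sum, res = (-2)-1 = -3
p=2,k=2: even sum, res = (-3)+4 = 1
p=3,k=0: odd sum, res = 1-0 = 1
p=3,k=1: even sum, res = 1+3 = 4
p=3,k=2: odd sum, res = 4-2 = 2
p=4,k=0: even sum, res = 2+0 = 2
p=4,k=1: odd sum, res = 2-1 = 1
p=4,k=2: even sum, res = 1+8 = 9

9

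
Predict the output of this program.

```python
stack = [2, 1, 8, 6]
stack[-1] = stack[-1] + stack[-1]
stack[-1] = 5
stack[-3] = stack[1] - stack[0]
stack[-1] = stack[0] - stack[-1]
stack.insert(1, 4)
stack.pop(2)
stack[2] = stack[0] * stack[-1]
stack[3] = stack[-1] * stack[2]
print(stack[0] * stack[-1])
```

stack[-1] = stack[-1]+stack[-1] = 6+6 = 12 → [2, 1, 8, 12]
stack[-1] = 5 → [2, 1, 8, 5]
stack[-3] = stack[1]-stack[0] = 1-2 = -1 → [2, -1, 8, 5]
stack[-1] = stack[0]-stack[-1] = 2-5 = -3 → [2, -1, 8, -3]
insert 4 at 1 → [2, 4, -1, 8, -3]
pop(2) removes -1 → [2, 4, 8, -3]
stack[2] = stack[0]*stack[-1] = 2*(-3) = -6 → [2, 4, -6, -3]
stack[3] = stack[-1]*stack[2] = (-3)*(-6) = 18 → [2, 4, -6, 18]
stack[0]*stack[-1] = 2*18 = 36

36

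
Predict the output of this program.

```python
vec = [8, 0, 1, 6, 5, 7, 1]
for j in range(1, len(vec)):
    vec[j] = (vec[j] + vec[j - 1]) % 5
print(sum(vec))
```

j=1: vec[1] = (0+8)%5 = 3 → [8, 3, 1, 6, 5, 7, 1]
j=2: vec[2] = (1+3)%5 = 4 → [8, 3, 4, 6, 5, 7, 1]
j=3: vec[3] = (6+4)%5 = 0 → [8, 3, 4, 0, 5, 7, 1]
j=4: vec[4] = (5+0)%5 = 0 → [8, 3, 4, 0, 0, 7, 1]
j=5: vec[5] = (7+0)%5 = 2 → [8, 3, 4, 0, 0, 2, 1]
j=6: vec[6] = (1+2)%5 = 3 → [8, 3, 4, 0, 0, 2, 3]
sum = 20

20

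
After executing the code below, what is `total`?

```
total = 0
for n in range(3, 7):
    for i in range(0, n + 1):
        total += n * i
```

259

n=3,i=0: total = 0+0 = 0
n=3,i=1: total = 0+3 = 3
n=3,i=2: total = 3+6 = 9
n=3,i=3: total = 9+9 = 18
n=4,i=0: total = 18+0 = 18
n=4,i=1: total = 18+4 = 22
n=4,i=2: total = 22+8 = 30
n=4,i=3: total = 30+12 = 42
n=4,i=4: total = 42+16 = 58
n=5,i=0: total = 58+0 = 58
n=5,i=1: total = 58+5 = 63
n=5,i=2: total = 63+10 = 73
n=5,i=3: total = 73+15 = 88
n=5,i=4: total = 88+20 = 108
n=5,i=5: total = 108+25 = 133
n=6,i=0: total = 133+0 = 133
n=6,i=1: total = 133+6 = 139
n=6,i=2: total = 139+12 = 151
n=6,i=3: total = 151+18 = 169
n=6,i=4: total = 169+24 = 193
n=6,i=5: total = 193+30 = 223
n=6,i=6: total = 223+36 = 259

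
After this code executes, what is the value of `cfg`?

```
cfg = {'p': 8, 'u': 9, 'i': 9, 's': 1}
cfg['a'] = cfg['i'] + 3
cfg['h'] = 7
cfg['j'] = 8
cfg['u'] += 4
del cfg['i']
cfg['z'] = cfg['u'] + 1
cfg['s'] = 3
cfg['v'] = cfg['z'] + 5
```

{'p': 8, 'u': 13, 's': 3, 'a': 12, 'h': 7, 'j': 8, 'z': 14, 'v': 19}

cfg['a'] = cfg['i']+3 = 12 → {'p': 8, 'u': 9, 'i': 9, 's': 1, 'a': 12}
cfg['h'] = 7 → {'p': 8, 'u': 9, 'i': 9, 's': 1, 'a': 12, 'h': 7}
cfg['j'] = 8 → {'p': 8, 'u': 9, 'i': 9, 's': 1, 'a': 12, 'h': 7, 'j': 8}
cfg['u'] = 9+4 = 13 → {'p': 8, 'u': 13, 'i': 9, 's': 1, 'a': 12, 'h': 7, 'j': 8}
del 'i' → {'p': 8, 'u': 13, 's': 1, 'a': 12, 'h': 7, 'j': 8}
cfg['z'] = cfg['u']+1 = 14 → {'p': 8, 'u': 13, 's': 1, 'a': 12, 'h': 7, 'j': 8, 'z': 14}
cfg['s'] = 3 → {'p': 8, 'u': 13, 's': 3, 'a': 12, 'h': 7, 'j': 8, 'z': 14}
cfg['v'] = cfg['z']+5 = 19 → {'p': 8, 'u': 13, 's': 3, 'a': 12, 'h': 7, 'j': 8, 'z': 14, 'v': 19}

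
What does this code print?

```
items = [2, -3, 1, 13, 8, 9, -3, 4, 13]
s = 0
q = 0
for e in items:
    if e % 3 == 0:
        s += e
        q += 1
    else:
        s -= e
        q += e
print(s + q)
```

6

e=2: not %3==0, s = 0-2 = -2; q=2
e=-3: %3==0, s = (-2)+(-3) = -5; q=3
e=1: not %3==0, s = (-5)-1 = -6; q=4
e=13: not %3==0, s = (-6)-13 = -19; q=17
e=8: not %3==0, s = (-19)-8 = -27; q=25
e=9: %3==0, s = (-27)+9 = -18; q=26
e=-3: %3==0, s = (-18)+(-3) = -21; q=27
e=4: not %3==0, s = (-21)-4 = -25; q=31
e=13: not %3==0, s = (-25)-13 = -38; q=44
s+q = (-38)+44 = 6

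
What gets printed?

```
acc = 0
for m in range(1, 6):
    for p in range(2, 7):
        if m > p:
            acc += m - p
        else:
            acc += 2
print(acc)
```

m=1,p=2: not 1>2, acc = 0+2 = 2
m=1,p=3: not 1>3, acc = 2+2 = 4
m=1,p=4: not 1>4, acc = 4+2 = 6
m=1,p=5: not 1>5, acc = 6+2 = 8
m=1,p=6: not 1>6, acc = 8+2 = 10
m=2,p=2: not 2>2, acc = 10+2 = 12
m=2,p=3: not 2>3, acc = 12+2 = 14
m=2,p=4: not 2>4, acc = 14+2 = 16
m=2,p=5: not 2>5, acc = 16+2 = 18
m=2,p=6: not 2>6, acc = 18+2 = 20
m=3,p=2: 3>2, acc = 20+1 = 21
m=3,p=3: not 3>3, acc = 21+2 = 23
m=3,p=4: not 3>4, acc = 23+2 = 25
m=3,p=5: not 3>5, acc = 25+2 = 27
m=3,p=6: not 3>6, acc = 27+2 = 29
m=4,p=2: 4>2, acc = 29+2 = 31
m=4,p=3: 4>3, acc = 31+1 = 32
m=4,p=4: not 4>4, acc = 32+2 = 34
m=4,p=5: not 4>5, acc = 34+2 = 36
m=4,p=6: not 4>6, acc = 36+2 = 38
m=5,p=2: 5>2, acc = 38+3 = 41
m=5,p=3: 5>3, acc = 41+2 = 43
m=5,p=4: 5>4, acc = 43+1 = 44
m=5,p=5: not 5>5, acc = 44+2 = 46
m=5,p=6: not 5>6, acc = 46+2 = 48

48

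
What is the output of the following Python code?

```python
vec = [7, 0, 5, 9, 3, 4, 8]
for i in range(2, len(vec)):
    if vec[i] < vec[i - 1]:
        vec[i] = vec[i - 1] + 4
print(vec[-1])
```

21

i=2: 5>=0, unchanged → [7, 0, 5, 9, 3, 4, 8]
i=3: 9>=5, unchanged → [7, 0, 5, 9, 3, 4, 8]
i=4: 3<9, vec[4] = 9+4 = 13 → [7, 0, 5, 9, 13, 4, 8]
i=5: 4<13, vec[5] = 13+4 = 17 → [7, 0, 5, 9, 13, 17, 8]
i=6: 8<17, vec[6] = 17+4 = 21 → [7, 0, 5, 9, 13, 17, 21]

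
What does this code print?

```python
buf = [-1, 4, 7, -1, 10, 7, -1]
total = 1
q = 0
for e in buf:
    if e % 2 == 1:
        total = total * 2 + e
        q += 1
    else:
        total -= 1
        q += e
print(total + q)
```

e=-1: odd, total = 1*2+(-1) = 1; q=1
e=4: not odd, total = 1-1 = 0; q=5
e=7: odd, total = 0*2+7 = 7; q=6
e=-1: odd, total = 7*2+(-1) = 13; q=7
e=10: not odd, total = 13-1 = 12; q=17
e=7: odd, total = 12*2+7 = 31; q=18
e=-1: odd, total = 31*2+(-1) = 61; q=19
total+q = 61+19 = 80

80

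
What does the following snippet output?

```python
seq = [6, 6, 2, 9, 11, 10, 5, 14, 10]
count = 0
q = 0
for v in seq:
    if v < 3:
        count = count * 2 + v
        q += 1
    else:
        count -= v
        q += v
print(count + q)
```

-9

v=6: not <3, count = 0-6 = -6; q=6
v=6: not <3, count = (-6)-6 = -12; q=12
v=2: <3, count = (-12)*2+2 = -22; q=13
v=9: not <3, count = (-22)-9 = -31; q=22
v=11: not <3, count = (-31)-11 = -42; q=33
v=10: not <3, count = (-42)-10 = -52; q=43
v=5: not <3, count = (-52)-5 = -57; q=48
v=14: not <3, count = (-57)-14 = -71; q=62
v=10: not <3, count = (-71)-10 = -81; q=72
count+q = (-81)+72 = -9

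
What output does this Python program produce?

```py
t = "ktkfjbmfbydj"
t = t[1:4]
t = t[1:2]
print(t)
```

k

slice [1:4] → 'tkf'
slice [1:2] → 'k'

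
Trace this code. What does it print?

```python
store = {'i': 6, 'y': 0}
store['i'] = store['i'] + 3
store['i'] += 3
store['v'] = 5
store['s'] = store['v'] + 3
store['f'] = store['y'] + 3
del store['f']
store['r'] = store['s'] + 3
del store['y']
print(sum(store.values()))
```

36

store['i'] = store['i']+3 = 9 → {'i': 9, 'y': 0}
store['i'] = 9+3 = 12 → {'i': 12, 'y': 0}
store['v'] = 5 → {'i': 12, 'y': 0, 'v': 5}
store['s'] = store['v']+3 = 8 → {'i': 12, 'y': 0, 'v': 5, 's': 8}
store['f'] = store['y']+3 = 3 → {'i': 12, 'y': 0, 'v': 5, 's': 8, 'f': 3}
del 'f' → {'i': 12, 'y': 0, 'v': 5, 's': 8}
store['r'] = store['s']+3 = 11 → {'i': 12, 'y': 0, 'v': 5, 's': 8, 'r': 11}
del 'y' → {'i': 12, 'v': 5, 's': 8, 'r': 11}
sum of values = 36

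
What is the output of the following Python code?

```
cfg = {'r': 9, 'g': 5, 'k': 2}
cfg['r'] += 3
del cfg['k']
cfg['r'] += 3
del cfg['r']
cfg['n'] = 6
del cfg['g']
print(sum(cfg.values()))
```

cfg['r'] = 9+3 = 12 → {'r': 12, 'g': 5, 'k': 2}
del 'k' → {'r': 12, 'g': 5}
cfg['r'] = 12+3 = 15 → {'r': 15, 'g': 5}
del 'r' → {'g': 5}
cfg['n'] = 6 → {'g': 5, 'n': 6}
del 'g' → {'n': 6}
sum of values = 6

6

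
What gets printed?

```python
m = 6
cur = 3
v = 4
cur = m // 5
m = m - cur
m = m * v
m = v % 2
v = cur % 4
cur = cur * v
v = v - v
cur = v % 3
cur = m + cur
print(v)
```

cur = 6//5 = 1
m = 6-1 = 5
m = 5*4 = 20
m = 4%2 = 0
v = 1%4 = 1
cur = 1*1 = 1
v = 1-1 = 0
cur = 0%3 = 0
cur = 0+0 = 0

0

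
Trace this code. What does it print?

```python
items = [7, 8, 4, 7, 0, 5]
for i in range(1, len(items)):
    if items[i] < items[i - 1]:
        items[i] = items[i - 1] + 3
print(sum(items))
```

i=1: 8>=7, unchanged → [7, 8, 4, 7, 0, 5]
i=2: 4<8, items[2] = 8+3 = 11 → [7, 8, 11, 7, 0, 5]
i=3: 7<11, items[3] = 11+3 = 14 → [7, 8, 11, 14, 0, 5]
i=4: 0<14, items[4] = 14+3 = 17 → [7, 8, 11, 14, 17, 5]
i=5: 5<17, items[5] = 17+3 = 20 → [7, 8, 11, 14, 17, 20]
sum = 77

77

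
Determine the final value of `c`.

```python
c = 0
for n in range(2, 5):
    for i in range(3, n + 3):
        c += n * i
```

n=2,i=3: c = 0+6 = 6
n=2,i=4: c = 6+8 = 14
n=3,i=3: c = 14+9 = 23
n=3,i=4: c = 23+12 = 35
n=3,i=5: c = 35+15 = 50
n=4,i=3: c = 50+12 = 62
n=4,i=4: c = 62+16 = 78
n=4,i=5: c = 78+20 = 98
n=4,i=6: c = 98+24 = 122

122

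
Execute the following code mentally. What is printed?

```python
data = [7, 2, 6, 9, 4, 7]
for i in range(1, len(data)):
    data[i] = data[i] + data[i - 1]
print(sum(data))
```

i=1: data[1] = 2+7 = 9 → [7, 9, 6, 9, 4, 7]
i=2: data[2] = 6+9 = 15 → [7, 9, 15, 9, 4, 7]
i=3: data[3] = 9+15 = 24 → [7, 9, 15, 24, 4, 7]
i=4: data[4] = 4+24 = 28 → [7, 9, 15, 24, 28, 7]
i=5: data[5] = 7+28 = 35 → [7, 9, 15, 24, 28, 35]
sum = 118

118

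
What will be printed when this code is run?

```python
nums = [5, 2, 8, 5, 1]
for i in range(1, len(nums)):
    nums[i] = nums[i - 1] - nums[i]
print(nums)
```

[5, 3, -5, -10, -11]

i=1: nums[1] = 5-2 = 3 → [5, 3, 8, 5, 1]
i=2: nums[2] = 3-8 = -5 → [5, 3, -5, 5, 1]
i=3: nums[3] = (-5)-5 = -10 → [5, 3, -5, -10, 1]
i=4: nums[4] = (-10)-1 = -11 → [5, 3, -5, -10, -11]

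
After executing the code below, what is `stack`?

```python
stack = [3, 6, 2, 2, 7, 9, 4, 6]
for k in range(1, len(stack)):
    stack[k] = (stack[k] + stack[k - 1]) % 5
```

[3, 4, 1, 3, 0, 4, 3, 4]

k=1: stack[1] = (6+3)%5 = 4 → [3, 4, 2, 2, 7, 9, 4, 6]
k=2: stack[2] = (2+4)%5 = 1 → [3, 4, 1, 2, 7, 9, 4, 6]
k=3: stack[3] = (2+1)%5 = 3 → [3, 4, 1, 3, 7, 9, 4, 6]
k=4: stack[4] = (7+3)%5 = 0 → [3, 4, 1, 3, 0, 9, 4, 6]
k=5: stack[5] = (9+0)%5 = 4 → [3, 4, 1, 3, 0, 4, 4, 6]
k=6: stack[6] = (4+4)%5 = 3 → [3, 4, 1, 3, 0, 4, 3, 6]
k=7: stack[7] = (6+3)%5 = 4 → [3, 4, 1, 3, 0, 4, 3, 4]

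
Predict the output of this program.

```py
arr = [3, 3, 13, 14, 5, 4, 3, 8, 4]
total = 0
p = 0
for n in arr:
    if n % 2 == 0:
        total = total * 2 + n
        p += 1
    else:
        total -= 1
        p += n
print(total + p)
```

119

n=3: not even, total = 0-1 = -1; p=3
n=3: not even, total = (-1)-1 = -2; p=6
n=13: not even, total = (-2)-1 = -3; p=19
n=14: even, total = (-3)*2+14 = 8; p=20
n=5: not even, total = 8-1 = 7; p=25
n=4: even, total = 7*2+4 = 18; p=26
n=3: not even, total = 18-1 = 17; p=29
n=8: even, total = 17*2+8 = 42; p=30
n=4: even, total = 42*2+4 = 88; p=31
total+p = 88+31 = 119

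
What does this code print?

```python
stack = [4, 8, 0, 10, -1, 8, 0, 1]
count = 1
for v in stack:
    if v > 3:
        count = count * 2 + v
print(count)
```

108

v=4: >3, count = 1*2+4 = 6
v=8: >3, count = 6*2+8 = 20
v=0: not >3
v=10: >3, count = 20*2+10 = 50
v=-1: not >3
v=8: >3, count = 50*2+8 = 108
v=0: not >3
v=1: not >3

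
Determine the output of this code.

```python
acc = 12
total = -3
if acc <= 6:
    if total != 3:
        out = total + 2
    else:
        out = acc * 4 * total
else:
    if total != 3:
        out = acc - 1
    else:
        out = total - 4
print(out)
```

acc=12, total=-3
acc <= 6 is False; total != 3 is True
→ out = acc - 1 = 11

11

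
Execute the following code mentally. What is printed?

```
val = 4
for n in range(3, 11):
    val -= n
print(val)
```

-48

n=3: val = 4-3 = 1
n=4: val = 1-4 = -3
n=5: val = (-3)-5 = -8
n=6: val = (-8)-6 = -14
n=7: val = (-14)-7 = -21
n=8: val = (-21)-8 = -29
n=9: val = (-29)-9 = -38
n=10: val = (-38)-10 = -48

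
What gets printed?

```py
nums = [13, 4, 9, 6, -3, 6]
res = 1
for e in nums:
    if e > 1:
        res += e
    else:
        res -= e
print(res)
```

42

e=13: >1, res = 1+13 = 14
e=4: >1, res = 14+4 = 18
e=9: >1, res = 18+9 = 27
e=6: >1, res = 27+6 = 33
e=-3: not >1, res = 33-(-3) = 36
e=6: >1, res = 36+6 = 42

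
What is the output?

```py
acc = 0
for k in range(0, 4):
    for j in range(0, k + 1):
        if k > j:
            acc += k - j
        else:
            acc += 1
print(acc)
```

14

k=0,j=0: not 0>0, acc = 0+1 = 1
k=1,j=0: 1>0, acc = 1+1 = 2
k=1,j=1: not 1>1, acc = 2+1 = 3
k=2,j=0: 2>0, acc = 3+2 = 5
k=2,j=1: 2>1, acc = 5+1 = 6
k=2,j=2: not 2>2, acc = 6+1 = 7
k=3,j=0: 3>0, acc = 7+3 = 10
k=3,j=1: 3>1, acc = 10+2 = 12
k=3,j=2: 3>2, acc = 12+1 = 13
k=3,j=3: not 3>3, acc = 13+1 = 14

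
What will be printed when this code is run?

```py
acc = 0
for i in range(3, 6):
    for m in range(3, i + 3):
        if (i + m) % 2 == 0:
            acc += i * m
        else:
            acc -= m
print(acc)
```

117

i=3,m=3: even sum, acc = 0+9 = 9
i=3,m=4: odd sum, acc = 9-4 = 5
i=3,m=5: even sum, acc = 5+15 = 20
i=4,m=3: odd sum, acc = 20-3 = 17
i=4,m=4: even sum, acc = 17+16 = 33
i=4,m=5: odd sum, acc = 33-5 = 28
i=4,m=6: even sum, acc = 28+24 = 52
i=5,m=3: even sum, acc = 52+15 = 67
i=5,m=4: odd sum, acc = 67-4 = 63
i=5,m=5: even sum, acc = 63+25 = 88
i=5,m=6: odd sum, acc = 88-6 = 82
i=5,m=7: even sum, acc = 82+35 = 117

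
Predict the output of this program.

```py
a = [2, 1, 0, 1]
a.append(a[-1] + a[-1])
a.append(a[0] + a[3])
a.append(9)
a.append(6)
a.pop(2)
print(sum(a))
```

24

append a[-1]+a[-1] = 1+1 = 2 → [2, 1, 0, 1, 2]
append a[0]+a[3] = 2+1 = 3 → [2, 1, 0, 1, 2, 3]
append 9 → [2, 1, 0, 1, 2, 3, 9]
append 6 → [2, 1, 0, 1, 2, 3, 9, 6]
pop(2) removes 0 → [2, 1, 1, 2, 3, 9, 6]
sum = 24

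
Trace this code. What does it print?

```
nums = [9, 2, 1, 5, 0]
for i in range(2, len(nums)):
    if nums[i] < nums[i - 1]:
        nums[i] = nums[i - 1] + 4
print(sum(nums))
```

i=2: 1<2, nums[2] = 2+4 = 6 → [9, 2, 6, 5, 0]
i=3: 5<6, nums[3] = 6+4 = 10 → [9, 2, 6, 10, 0]
i=4: 0<10, nums[4] = 10+4 = 14 → [9, 2, 6, 10, 14]
sum = 41

41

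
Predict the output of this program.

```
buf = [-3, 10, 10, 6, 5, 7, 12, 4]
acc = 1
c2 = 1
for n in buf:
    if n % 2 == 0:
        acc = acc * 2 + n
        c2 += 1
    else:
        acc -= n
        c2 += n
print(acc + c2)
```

387

n=-3: not even, acc = 1-(-3) = 4; c2=-2
n=10: even, acc = 4*2+10 = 18; c2=-1
n=10: even, acc = 18*2+10 = 46; c2=0
n=6: even, acc = 46*2+6 = 98; c2=1
n=5: not even, acc = 98-5 = 93; c2=6
n=7: not even, acc = 93-7 = 86; c2=13
n=12: even, acc = 86*2+12 = 184; c2=14
n=4: even, acc = 184*2+4 = 372; c2=15
acc+c2 = 372+15 = 387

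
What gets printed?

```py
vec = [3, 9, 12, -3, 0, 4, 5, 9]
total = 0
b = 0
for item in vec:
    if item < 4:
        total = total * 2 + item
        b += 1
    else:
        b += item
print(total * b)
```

item=3: <4, total = 0*2+3 = 3; b=1
item=9: not <4; b=10
item=12: not <4; b=22
item=-3: <4, total = 3*2+(-3) = 3; b=23
item=0: <4, total = 3*2+0 = 6; b=24
item=4: not <4; b=28
item=5: not <4; b=33
item=9: not <4; b=42
total*b = 6*42 = 252

252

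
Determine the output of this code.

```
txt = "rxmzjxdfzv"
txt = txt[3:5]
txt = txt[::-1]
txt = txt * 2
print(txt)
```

jzjz

slice [3:5] → 'zj'
reverse → 'jz'
repeat ×2 → 'jzjz'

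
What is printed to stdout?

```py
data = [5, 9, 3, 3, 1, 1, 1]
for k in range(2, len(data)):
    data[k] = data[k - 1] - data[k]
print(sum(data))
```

26

k=2: data[2] = 9-3 = 6 → [5, 9, 6, 3, 1, 1, 1]
k=3: data[3] = 6-3 = 3 → [5, 9, 6, 3, 1, 1, 1]
k=4: data[4] = 3-1 = 2 → [5, 9, 6, 3, 2, 1, 1]
k=5: data[5] = 2-1 = 1 → [5, 9, 6, 3, 2, 1, 1]
k=6: data[6] = 1-1 = 0 → [5, 9, 6, 3, 2, 1, 0]
sum = 26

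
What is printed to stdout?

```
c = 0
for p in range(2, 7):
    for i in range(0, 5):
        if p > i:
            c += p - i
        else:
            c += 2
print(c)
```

66

p=2,i=0: 2>0, c = 0+2 = 2
p=2,i=1: 2>1, c = 2+1 = 3
p=2,i=2: not 2>2, c = 3+2 = 5
p=2,i=3: not 2>3, c = 5+2 = 7
p=2,i=4: not 2>4, c = 7+2 = 9
p=3,i=0: 3>0, c = 9+3 = 12
p=3,i=1: 3>1, c = 12+2 = 14
p=3,i=2: 3>2, c = 14+1 = 15
p=3,i=3: not 3>3, c = 15+2 = 17
p=3,i=4: not 3>4, c = 17+2 = 19
p=4,i=0: 4>0, c = 19+4 = 23
p=4,i=1: 4>1, c = 23+3 = 26
p=4,i=2: 4>2, c = 26+2 = 28
p=4,i=3: 4>3, c = 28+1 = 29
p=4,i=4: not 4>4, c = 29+2 = 31
p=5,i=0: 5>0, c = 31+5 = 36
p=5,i=1: 5>1, c = 36+4 = 40
p=5,i=2: 5>2, c = 40+3 = 43
p=5,i=3: 5>3, c = 43+2 = 45
p=5,i=4: 5>4, c = 45+1 = 46
p=6,i=0: 6>0, c = 46+6 = 52
p=6,i=1: 6>1, c = 52+5 = 57
p=6,i=2: 6>2, c = 57+4 = 61
p=6,i=3: 6>3, c = 61+3 = 64
p=6,i=4: 6>4, c = 64+2 = 66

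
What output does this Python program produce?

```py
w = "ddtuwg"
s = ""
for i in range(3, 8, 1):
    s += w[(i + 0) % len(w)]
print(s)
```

uwgdd

i=3: add w[3]='u' → 'u'
i=4: add w[4]='w' → 'uw'
i=5: add w[5]='g' → 'uwg'
i=6: add w[0]='d' → 'uwgd'
i=7: add w[1]='d' → 'uwgdd'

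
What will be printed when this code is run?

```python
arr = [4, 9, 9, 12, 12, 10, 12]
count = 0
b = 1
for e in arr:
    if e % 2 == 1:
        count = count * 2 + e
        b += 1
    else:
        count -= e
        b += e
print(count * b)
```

-1855

e=4: not odd, count = 0-4 = -4; b=5
e=9: odd, count = (-4)*2+9 = 1; b=6
e=9: odd, count = 1*2+9 = 11; b=7
e=12: not odd, count = 11-12 = -1; b=19
e=12: not odd, count = (-1)-12 = -13; b=31
e=10: not odd, count = (-13)-10 = -23; b=41
e=12: not odd, count = (-23)-12 = -35; b=53
count*b = (-35)*53 = -1855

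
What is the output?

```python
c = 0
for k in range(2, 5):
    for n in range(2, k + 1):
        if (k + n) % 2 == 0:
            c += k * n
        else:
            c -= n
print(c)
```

32

k=2,n=2: even sum, c = 0+4 = 4
k=3,n=2: odd sum, c = 4-2 = 2
k=3,n=3: even sum, c = 2+9 = 11
k=4,n=2: even sum, c = 11+8 = 19
k=4,n=3: odd sum, c = 19-3 = 16
k=4,n=4: even sum, c = 16+16 = 32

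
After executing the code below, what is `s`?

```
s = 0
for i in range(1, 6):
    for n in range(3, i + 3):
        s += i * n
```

250

i=1,n=3: s = 0+3 = 3
i=2,n=3: s = 3+6 = 9
i=2,n=4: s = 9+8 = 17
i=3,n=3: s = 17+9 = 26
i=3,n=4: s = 26+12 = 38
i=3,n=5: s = 38+15 = 53
i=4,n=3: s = 53+12 = 65
i=4,n=4: s = 65+16 = 81
i=4,n=5: s = 81+20 = 101
i=4,n=6: s = 101+24 = 125
i=5,n=3: s = 125+15 = 140
i=5,n=4: s = 140+20 = 160
i=5,n=5: s = 160+25 = 185
i=5,n=6: s = 185+30 = 215
i=5,n=7: s = 215+35 = 250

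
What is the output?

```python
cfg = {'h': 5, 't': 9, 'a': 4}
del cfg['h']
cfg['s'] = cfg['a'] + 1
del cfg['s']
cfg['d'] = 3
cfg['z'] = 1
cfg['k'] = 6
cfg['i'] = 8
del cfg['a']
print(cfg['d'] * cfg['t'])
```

del 'h' → {'t': 9, 'a': 4}
cfg['s'] = cfg['a']+1 = 5 → {'t': 9, 'a': 4, 's': 5}
del 's' → {'t': 9, 'a': 4}
cfg['d'] = 3 → {'t': 9, 'a': 4, 'd': 3}
cfg['z'] = 1 → {'t': 9, 'a': 4, 'd': 3, 'z': 1}
cfg['k'] = 6 → {'t': 9, 'a': 4, 'd': 3, 'z': 1, 'k': 6}
cfg['i'] = 8 → {'t': 9, 'a': 4, 'd': 3, 'z': 1, 'k': 6, 'i': 8}
del 'a' → {'t': 9, 'd': 3, 'z': 1, 'k': 6, 'i': 8}
cfg['d']*cfg['t'] = 3*9 = 27

27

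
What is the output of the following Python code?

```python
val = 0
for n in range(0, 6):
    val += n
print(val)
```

15

n=0: val = 0+0 = 0
n=1: val = 0+1 = 1
n=2: val = 1+2 = 3
n=3: val = 3+3 = 6
n=4: val = 6+4 = 10
n=5: val = 10+5 = 15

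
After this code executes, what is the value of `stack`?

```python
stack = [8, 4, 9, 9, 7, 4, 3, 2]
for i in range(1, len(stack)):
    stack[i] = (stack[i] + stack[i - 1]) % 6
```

i=1: stack[1] = (4+8)%6 = 0 → [8, 0, 9, 9, 7, 4, 3, 2]
i=2: stack[2] = (9+0)%6 = 3 → [8, 0, 3, 9, 7, 4, 3, 2]
i=3: stack[3] = (9+3)%6 = 0 → [8, 0, 3, 0, 7, 4, 3, 2]
i=4: stack[4] = (7+0)%6 = 1 → [8, 0, 3, 0, 1, 4, 3, 2]
i=5: stack[5] = (4+1)%6 = 5 → [8, 0, 3, 0, 1, 5, 3, 2]
i=6: stack[6] = (3+5)%6 = 2 → [8, 0, 3, 0, 1, 5, 2, 2]
i=7: stack[7] = (2+2)%6 = 4 → [8, 0, 3, 0, 1, 5, 2, 4]

[8, 0, 3, 0, 1, 5, 2, 4]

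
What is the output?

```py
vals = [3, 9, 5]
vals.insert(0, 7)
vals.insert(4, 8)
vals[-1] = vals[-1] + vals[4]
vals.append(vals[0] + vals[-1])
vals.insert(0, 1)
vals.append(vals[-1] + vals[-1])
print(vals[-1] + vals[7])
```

insert 7 at 0 → [7, 3, 9, 5]
insert 8 at 4 → [7, 3, 9, 5, 8]
vals[-1] = vals[-1]+vals[4] = 8+8 = 16 → [7, 3, 9, 5, 16]
append vals[0]+vals[-1] = 7+16 = 23 → [7, 3, 9, 5, 16, 23]
insert 1 at 0 → [1, 7, 3, 9, 5, 16, 23]
append vals[-1]+vals[-1] = 23+23 = 46 → [1, 7, 3, 9, 5, 16, 23, 46]
vals[-1]+vals[7] = 46+46 = 92

92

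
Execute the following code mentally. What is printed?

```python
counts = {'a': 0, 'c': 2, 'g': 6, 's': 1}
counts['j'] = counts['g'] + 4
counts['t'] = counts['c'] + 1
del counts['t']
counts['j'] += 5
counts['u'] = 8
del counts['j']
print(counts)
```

counts['j'] = counts['g']+4 = 10 → {'a': 0, 'c': 2, 'g': 6, 's': 1, 'j': 10}
counts['t'] = counts['c']+1 = 3 → {'a': 0, 'c': 2, 'g': 6, 's': 1, 'j': 10, 't': 3}
del 't' → {'a': 0, 'c': 2, 'g': 6, 's': 1, 'j': 10}
counts['j'] = 10+5 = 15 → {'a': 0, 'c': 2, 'g': 6, 's': 1, 'j': 15}
counts['u'] = 8 → {'a': 0, 'c': 2, 'g': 6, 's': 1, 'j': 15, 'u': 8}
del 'j' → {'a': 0, 'c': 2, 'g': 6, 's': 1, 'u': 8}

{'a': 0, 'c': 2, 'g': 6, 's': 1, 'u': 8}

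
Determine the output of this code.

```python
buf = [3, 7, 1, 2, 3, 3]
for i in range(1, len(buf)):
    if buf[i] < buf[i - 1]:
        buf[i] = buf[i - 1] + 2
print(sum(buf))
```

i=1: 7>=3, unchanged → [3, 7, 1, 2, 3, 3]
i=2: 1<7, buf[2] = 7+2 = 9 → [3, 7, 9, 2, 3, 3]
i=3: 2<9, buf[3] = 9+2 = 11 → [3, 7, 9, 11, 3, 3]
i=4: 3<11, buf[4] = 11+2 = 13 → [3, 7, 9, 11, 13, 3]
i=5: 3<13, buf[5] = 13+2 = 15 → [3, 7, 9, 11, 13, 15]
sum = 58

58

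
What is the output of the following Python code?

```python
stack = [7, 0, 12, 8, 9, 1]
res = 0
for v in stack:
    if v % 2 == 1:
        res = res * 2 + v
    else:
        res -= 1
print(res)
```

v=7: odd, res = 0*2+7 = 7
v=0: not odd, res = 7-1 = 6
v=12: not odd, res = 6-1 = 5
v=8: not odd, res = 5-1 = 4
v=9: odd, res = 4*2+9 = 17
v=1: odd, res = 17*2+1 = 35

35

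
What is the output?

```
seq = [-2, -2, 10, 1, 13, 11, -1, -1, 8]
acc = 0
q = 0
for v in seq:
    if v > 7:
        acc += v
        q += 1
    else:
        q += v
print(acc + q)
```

41

v=-2: not >7; q=-2
v=-2: not >7; q=-4
v=10: >7, acc = 0+10 = 10; q=-3
v=1: not >7; q=-2
v=13: >7, acc = 10+13 = 23; q=-1
v=11: >7, acc = 23+11 = 34; q=0
v=-1: not >7; q=-1
v=-1: not >7; q=-2
v=8: >7, acc = 34+8 = 42; q=-1
acc+q = 42+(-1) = 41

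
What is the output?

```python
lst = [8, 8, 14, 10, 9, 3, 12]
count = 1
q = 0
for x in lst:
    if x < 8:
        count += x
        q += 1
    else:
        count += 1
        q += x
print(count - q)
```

-52

x=8: not <8, count = 1+1 = 2; q=8
x=8: not <8, count = 2+1 = 3; q=16
x=14: not <8, count = 3+1 = 4; q=30
x=10: not <8, count = 4+1 = 5; q=40
x=9: not <8, count = 5+1 = 6; q=49
x=3: <8, count = 6+3 = 9; q=50
x=12: not <8, count = 9+1 = 10; q=62
count-q = 10-62 = -52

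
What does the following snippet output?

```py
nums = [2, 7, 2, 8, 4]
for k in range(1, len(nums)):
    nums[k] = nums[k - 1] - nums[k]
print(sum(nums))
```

-44

k=1: nums[1] = 2-7 = -5 → [2, -5, 2, 8, 4]
k=2: nums[2] = (-5)-2 = -7 → [2, -5, -7, 8, 4]
k=3: nums[3] = (-7)-8 = -15 → [2, -5, -7, -15, 4]
k=4: nums[4] = (-15)-4 = -19 → [2, -5, -7, -15, -19]
sum = -44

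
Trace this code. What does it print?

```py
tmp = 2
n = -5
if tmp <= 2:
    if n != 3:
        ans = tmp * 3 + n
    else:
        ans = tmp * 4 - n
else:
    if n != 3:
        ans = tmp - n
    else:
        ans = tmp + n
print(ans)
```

tmp=2, n=-5
tmp <= 2 is True; n != 3 is True
→ ans = tmp * 3 + n = 1

1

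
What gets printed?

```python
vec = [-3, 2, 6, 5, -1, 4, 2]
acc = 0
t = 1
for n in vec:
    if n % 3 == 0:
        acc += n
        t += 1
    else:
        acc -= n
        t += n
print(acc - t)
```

-24

n=-3: %3==0, acc = 0+(-3) = -3; t=2
n=2: not %3==0, acc = (-3)-2 = -5; t=4
n=6: %3==0, acc = (-5)+6 = 1; t=5
n=5: not %3==0, acc = 1-5 = -4; t=10
n=-1: not %3==0, acc = (-4)-(-1) = -3; t=9
n=4: not %3==0, acc = (-3)-4 = -7; t=13
n=2: not %3==0, acc = (-7)-2 = -9; t=15
acc-t = (-9)-15 = -24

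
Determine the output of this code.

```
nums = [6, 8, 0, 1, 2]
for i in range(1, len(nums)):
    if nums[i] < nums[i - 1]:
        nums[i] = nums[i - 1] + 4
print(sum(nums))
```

62

i=1: 8>=6, unchanged → [6, 8, 0, 1, 2]
i=2: 0<8, nums[2] = 8+4 = 12 → [6, 8, 12, 1, 2]
i=3: 1<12, nums[3] = 12+4 = 16 → [6, 8, 12, 16, 2]
i=4: 2<16, nums[4] = 16+4 = 20 → [6, 8, 12, 16, 20]
sum = 62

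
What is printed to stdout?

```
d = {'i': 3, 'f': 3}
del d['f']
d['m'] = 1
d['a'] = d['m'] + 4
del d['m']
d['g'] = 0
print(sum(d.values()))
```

8

del 'f' → {'i': 3}
d['m'] = 1 → {'i': 3, 'm': 1}
d['a'] = d['m']+4 = 5 → {'i': 3, 'm': 1, 'a': 5}
del 'm' → {'i': 3, 'a': 5}
d['g'] = 0 → {'i': 3, 'a': 5, 'g': 0}
sum of values = 8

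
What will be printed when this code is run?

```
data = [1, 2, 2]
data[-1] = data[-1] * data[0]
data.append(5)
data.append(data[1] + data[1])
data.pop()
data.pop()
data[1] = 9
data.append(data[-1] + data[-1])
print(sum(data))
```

data[-1] = data[-1]*data[0] = 2*1 = 2 → [1, 2, 2]
append 5 → [1, 2, 2, 5]
append data[1]+data[1] = 2+2 = 4 → [1, 2, 2, 5, 4]
pop() removes 4 → [1, 2, 2, 5]
pop() removes 5 → [1, 2, 2]
data[1] = 9 → [1, 9, 2]
append data[-1]+data[-1] = 2+2 = 4 → [1, 9, 2, 4]
sum = 16

16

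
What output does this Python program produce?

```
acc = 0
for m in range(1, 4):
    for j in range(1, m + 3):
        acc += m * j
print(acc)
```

71

m=1,j=1: acc = 0+1 = 1
m=1,j=2: acc = 1+2 = 3
m=1,j=3: acc = 3+3 = 6
m=2,j=1: acc = 6+2 = 8
m=2,j=2: acc = 8+4 = 12
m=2,j=3: acc = 12+6 = 18
m=2,j=4: acc = 18+8 = 26
m=3,j=1: acc = 26+3 = 29
m=3,j=2: acc = 29+6 = 35
m=3,j=3: acc = 35+9 = 44
m=3,j=4: acc = 44+12 = 56
m=3,j=5: acc = 56+15 = 71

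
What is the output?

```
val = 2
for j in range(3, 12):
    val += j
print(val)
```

j=3: val = 2+3 = 5
j=4: val = 5+4 = 9
j=5: val = 9+5 = 14
j=6: val = 14+6 = 20
j=7: val = 20+7 = 27
j=8: val = 27+8 = 35
j=9: val = 35+9 = 44
j=10: val = 44+10 = 54
j=11: val = 54+11 = 65

65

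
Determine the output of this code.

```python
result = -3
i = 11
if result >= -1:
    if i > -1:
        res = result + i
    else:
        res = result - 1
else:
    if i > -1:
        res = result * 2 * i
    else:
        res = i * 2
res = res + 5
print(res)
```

result=-3, i=11
result >= -1 is False; i > -1 is True
→ res = result * 2 * i = -66
res = (-66)+5 = -61

-61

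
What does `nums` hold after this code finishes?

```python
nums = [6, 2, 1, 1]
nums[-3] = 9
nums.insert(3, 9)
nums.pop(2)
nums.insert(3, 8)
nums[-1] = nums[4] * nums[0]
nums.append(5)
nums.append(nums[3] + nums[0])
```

nums[-3] = 9 → [6, 9, 1, 1]
insert 9 at 3 → [6, 9, 1, 9, 1]
pop(2) removes 1 → [6, 9, 9, 1]
insert 8 at 3 → [6, 9, 9, 8, 1]
nums[-1] = nums[4]*nums[0] = 1*6 = 6 → [6, 9, 9, 8, 6]
append 5 → [6, 9, 9, 8, 6, 5]
append nums[3]+nums[0] = 8+6 = 14 → [6, 9, 9, 8, 6, 5, 14]

[6, 9, 9, 8, 6, 5, 14]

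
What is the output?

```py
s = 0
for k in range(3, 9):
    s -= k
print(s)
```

-33

k=3: s = 0-3 = -3
k=4: s = (-3)-4 = -7
k=5: s = (-7)-5 = -12
k=6: s = (-12)-6 = -18
k=7: s = (-18)-7 = -25
k=8: s = (-25)-8 = -33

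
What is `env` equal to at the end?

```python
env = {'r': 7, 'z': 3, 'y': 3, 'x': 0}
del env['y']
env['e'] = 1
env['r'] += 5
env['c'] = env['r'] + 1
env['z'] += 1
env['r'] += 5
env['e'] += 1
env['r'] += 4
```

{'r': 21, 'z': 4, 'x': 0, 'e': 2, 'c': 13}

del 'y' → {'r': 7, 'z': 3, 'x': 0}
env['e'] = 1 → {'r': 7, 'z': 3, 'x': 0, 'e': 1}
env['r'] = 7+5 = 12 → {'r': 12, 'z': 3, 'x': 0, 'e': 1}
env['c'] = env['r']+1 = 13 → {'r': 12, 'z': 3, 'x': 0, 'e': 1, 'c': 13}
env['z'] = 3+1 = 4 → {'r': 12, 'z': 4, 'x': 0, 'e': 1, 'c': 13}
env['r'] = 12+5 = 17 → {'r': 17, 'z': 4, 'x': 0, 'e': 1, 'c': 13}
env['e'] = 1+1 = 2 → {'r': 17, 'z': 4, 'x': 0, 'e': 2, 'c': 13}
env['r'] = 17+4 = 21 → {'r': 21, 'z': 4, 'x': 0, 'e': 2, 'c': 13}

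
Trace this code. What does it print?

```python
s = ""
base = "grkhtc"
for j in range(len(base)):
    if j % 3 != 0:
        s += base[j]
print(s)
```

rktc

j=0: skip
j=1: add 'r' → 'r'
j=2: add 'k' → 'rk'
j=3: skip
j=4: add 't' → 'rkt'
j=5: add 'c' → 'rktc'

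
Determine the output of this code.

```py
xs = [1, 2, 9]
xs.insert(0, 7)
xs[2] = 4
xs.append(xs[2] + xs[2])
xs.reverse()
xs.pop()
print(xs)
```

[8, 9, 4, 1]

insert 7 at 0 → [7, 1, 2, 9]
xs[2] = 4 → [7, 1, 4, 9]
append xs[2]+xs[2] = 4+4 = 8 → [7, 1, 4, 9, 8]
reverse → [8, 9, 4, 1, 7]
pop() removes 7 → [8, 9, 4, 1]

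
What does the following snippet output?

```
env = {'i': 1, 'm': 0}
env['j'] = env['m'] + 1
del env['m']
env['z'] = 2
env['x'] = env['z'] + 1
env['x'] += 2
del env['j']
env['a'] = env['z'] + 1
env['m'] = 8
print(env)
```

{'i': 1, 'z': 2, 'x': 5, 'a': 3, 'm': 8}

env['j'] = env['m']+1 = 1 → {'i': 1, 'm': 0, 'j': 1}
del 'm' → {'i': 1, 'j': 1}
env['z'] = 2 → {'i': 1, 'j': 1, 'z': 2}
env['x'] = env['z']+1 = 3 → {'i': 1, 'j': 1, 'z': 2, 'x': 3}
env['x'] = 3+2 = 5 → {'i': 1, 'j': 1, 'z': 2, 'x': 5}
del 'j' → {'i': 1, 'z': 2, 'x': 5}
env['a'] = env['z']+1 = 3 → {'i': 1, 'z': 2, 'x': 5, 'a': 3}
env['m'] = 8 → {'i': 1, 'z': 2, 'x': 5, 'a': 3, 'm': 8}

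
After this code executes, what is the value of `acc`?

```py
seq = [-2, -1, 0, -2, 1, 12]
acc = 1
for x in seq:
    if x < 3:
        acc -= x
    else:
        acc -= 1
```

x=-2: <3, acc = 1-(-2) = 3
x=-1: <3, acc = 3-(-1) = 4
x=0: <3, acc = 4-0 = 4
x=-2: <3, acc = 4-(-2) = 6
x=1: <3, acc = 6-1 = 5
x=12: not <3, acc = 5-1 = 4

4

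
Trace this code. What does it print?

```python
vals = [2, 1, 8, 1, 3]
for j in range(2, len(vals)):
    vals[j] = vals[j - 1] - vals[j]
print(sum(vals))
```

j=2: vals[2] = 1-8 = -7 → [2, 1, -7, 1, 3]
j=3: vals[3] = (-7)-1 = -8 → [2, 1, -7, -8, 3]
j=4: vals[4] = (-8)-3 = -11 → [2, 1, -7, -8, -11]
sum = -23

-23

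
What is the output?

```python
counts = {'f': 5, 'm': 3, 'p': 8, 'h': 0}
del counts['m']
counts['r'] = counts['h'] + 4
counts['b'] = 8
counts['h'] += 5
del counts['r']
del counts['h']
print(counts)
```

del 'm' → {'f': 5, 'p': 8, 'h': 0}
counts['r'] = counts['h']+4 = 4 → {'f': 5, 'p': 8, 'h': 0, 'r': 4}
counts['b'] = 8 → {'f': 5, 'p': 8, 'h': 0, 'r': 4, 'b': 8}
counts['h'] = 0+5 = 5 → {'f': 5, 'p': 8, 'h': 5, 'r': 4, 'b': 8}
del 'r' → {'f': 5, 'p': 8, 'h': 5, 'b': 8}
del 'h' → {'f': 5, 'p': 8, 'b': 8}

{'f': 5, 'p': 8, 'b': 8}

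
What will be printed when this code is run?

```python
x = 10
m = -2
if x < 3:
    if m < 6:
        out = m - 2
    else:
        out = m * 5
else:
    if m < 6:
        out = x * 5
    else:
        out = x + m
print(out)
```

x=10, m=-2
x < 3 is False; m < 6 is True
→ out = x * 5 = 50

50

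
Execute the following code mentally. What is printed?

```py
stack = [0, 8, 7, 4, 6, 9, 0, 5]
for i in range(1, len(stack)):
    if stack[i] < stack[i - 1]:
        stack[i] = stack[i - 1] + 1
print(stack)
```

i=1: 8>=0, unchanged → [0, 8, 7, 4, 6, 9, 0, 5]
i=2: 7<8, stack[2] = 8+1 = 9 → [0, 8, 9, 4, 6, 9, 0, 5]
i=3: 4<9, stack[3] = 9+1 = 10 → [0, 8, 9, 10, 6, 9, 0, 5]
i=4: 6<10, stack[4] = 10+1 = 11 → [0, 8, 9, 10, 11, 9, 0, 5]
i=5: 9<11, stack[5] = 11+1 = 12 → [0, 8, 9, 10, 11, 12, 0, 5]
i=6: 0<12, stack[6] = 12+1 = 13 → [0, 8, 9, 10, 11, 12, 13, 5]
i=7: 5<13, stack[7] = 13+1 = 14 → [0, 8, 9, 10, 11, 12, 13, 14]

[0, 8, 9, 10, 11, 12, 13, 14]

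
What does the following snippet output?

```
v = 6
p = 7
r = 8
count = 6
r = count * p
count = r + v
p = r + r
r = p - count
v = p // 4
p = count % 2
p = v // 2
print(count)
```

r = 6*7 = 42
count = 42+6 = 48
p = 42+42 = 84
r = 84-48 = 36
v = 84//4 = 21
p = 48%2 = 0
p = 21//2 = 10

48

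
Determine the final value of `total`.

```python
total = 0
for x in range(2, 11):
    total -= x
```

-54

x=2: total = 0-2 = -2
x=3: total = (-2)-3 = -5
x=4: total = (-5)-4 = -9
x=5: total = (-9)-5 = -14
x=6: total = (-14)-6 = -20
x=7: total = (-20)-7 = -27
x=8: total = (-27)-8 = -35
x=9: total = (-35)-9 = -44
x=10: total = (-44)-10 = -54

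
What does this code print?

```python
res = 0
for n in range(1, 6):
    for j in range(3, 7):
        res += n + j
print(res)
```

150

n=1,j=3: res = 0+4 = 4
n=1,j=4: res = 4+5 = 9
n=1,j=5: res = 9+6 = 15
n=1,j=6: res = 15+7 = 22
n=2,j=3: res = 22+5 = 27
n=2,j=4: res = 27+6 = 33
n=2,j=5: res = 33+7 = 40
n=2,j=6: res = 40+8 = 48
n=3,j=3: res = 48+6 = 54
n=3,j=4: res = 54+7 = 61
n=3,j=5: res = 61+8 = 69
n=3,j=6: res = 69+9 = 78
n=4,j=3: res = 78+7 = 85
n=4,j=4: res = 85+8 = 93
n=4,j=5: res = 93+9 = 102
n=4,j=6: res = 102+10 = 112
n=5,j=3: res = 112+8 = 120
n=5,j=4: res = 120+9 = 129
n=5,j=5: res = 129+10 = 139
n=5,j=6: res = 139+11 = 150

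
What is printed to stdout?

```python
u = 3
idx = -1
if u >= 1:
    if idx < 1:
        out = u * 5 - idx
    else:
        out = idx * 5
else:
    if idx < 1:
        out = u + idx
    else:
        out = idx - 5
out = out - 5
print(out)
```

u=3, idx=-1
u >= 1 is True; idx < 1 is True
→ out = u * 5 - idx = 16
out = 16-5 = 11

11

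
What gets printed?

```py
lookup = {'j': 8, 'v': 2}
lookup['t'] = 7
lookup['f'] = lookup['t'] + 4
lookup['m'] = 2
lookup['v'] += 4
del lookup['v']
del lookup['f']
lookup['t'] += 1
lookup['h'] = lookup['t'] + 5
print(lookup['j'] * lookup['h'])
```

104

lookup['t'] = 7 → {'j': 8, 'v': 2, 't': 7}
lookup['f'] = lookup['t']+4 = 11 → {'j': 8, 'v': 2, 't': 7, 'f': 11}
lookup['m'] = 2 → {'j': 8, 'v': 2, 't': 7, 'f': 11, 'm': 2}
lookup['v'] = 2+4 = 6 → {'j': 8, 'v': 6, 't': 7, 'f': 11, 'm': 2}
del 'v' → {'j': 8, 't': 7, 'f': 11, 'm': 2}
del 'f' → {'j': 8, 't': 7, 'm': 2}
lookup['t'] = 7+1 = 8 → {'j': 8, 't': 8, 'm': 2}
lookup['h'] = lookup['t']+5 = 13 → {'j': 8, 't': 8, 'm': 2, 'h': 13}
lookup['j']*lookup['h'] = 8*13 = 104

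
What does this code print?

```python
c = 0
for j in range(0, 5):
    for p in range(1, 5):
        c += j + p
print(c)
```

j=0,p=1: c = 0+1 = 1
j=0,p=2: c = 1+2 = 3
j=0,p=3: c = 3+3 = 6
j=0,p=4: c = 6+4 = 10
j=1,p=1: c = 10+2 = 12
j=1,p=2: c = 12+3 = 15
j=1,p=3: c = 15+4 = 19
j=1,p=4: c = 19+5 = 24
j=2,p=1: c = 24+3 = 27
j=2,p=2: c = 27+4 = 31
j=2,p=3: c = 31+5 = 36
j=2,p=4: c = 36+6 = 42
j=3,p=1: c = 42+4 = 46
j=3,p=2: c = 46+5 = 51
j=3,p=3: c = 51+6 = 57
j=3,p=4: c = 57+7 = 64
j=4,p=1: c = 64+5 = 69
j=4,p=2: c = 69+6 = 75
j=4,p=3: c = 75+7 = 82
j=4,p=4: c = 82+8 = 90

90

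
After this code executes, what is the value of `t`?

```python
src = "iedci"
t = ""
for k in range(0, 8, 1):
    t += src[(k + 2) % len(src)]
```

'dciiedci'

k=0: add src[2]='d' → 'd'
k=1: add src[3]='c' → 'dc'
k=2: add src[4]='i' → 'dci'
k=3: add src[0]='i' → 'dcii'
k=4: add src[1]='e' → 'dciie'
k=5: add src[2]='d' → 'dciied'
k=6: add src[3]='c' → 'dciiedc'
k=7: add src[4]='i' → 'dciiedci'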